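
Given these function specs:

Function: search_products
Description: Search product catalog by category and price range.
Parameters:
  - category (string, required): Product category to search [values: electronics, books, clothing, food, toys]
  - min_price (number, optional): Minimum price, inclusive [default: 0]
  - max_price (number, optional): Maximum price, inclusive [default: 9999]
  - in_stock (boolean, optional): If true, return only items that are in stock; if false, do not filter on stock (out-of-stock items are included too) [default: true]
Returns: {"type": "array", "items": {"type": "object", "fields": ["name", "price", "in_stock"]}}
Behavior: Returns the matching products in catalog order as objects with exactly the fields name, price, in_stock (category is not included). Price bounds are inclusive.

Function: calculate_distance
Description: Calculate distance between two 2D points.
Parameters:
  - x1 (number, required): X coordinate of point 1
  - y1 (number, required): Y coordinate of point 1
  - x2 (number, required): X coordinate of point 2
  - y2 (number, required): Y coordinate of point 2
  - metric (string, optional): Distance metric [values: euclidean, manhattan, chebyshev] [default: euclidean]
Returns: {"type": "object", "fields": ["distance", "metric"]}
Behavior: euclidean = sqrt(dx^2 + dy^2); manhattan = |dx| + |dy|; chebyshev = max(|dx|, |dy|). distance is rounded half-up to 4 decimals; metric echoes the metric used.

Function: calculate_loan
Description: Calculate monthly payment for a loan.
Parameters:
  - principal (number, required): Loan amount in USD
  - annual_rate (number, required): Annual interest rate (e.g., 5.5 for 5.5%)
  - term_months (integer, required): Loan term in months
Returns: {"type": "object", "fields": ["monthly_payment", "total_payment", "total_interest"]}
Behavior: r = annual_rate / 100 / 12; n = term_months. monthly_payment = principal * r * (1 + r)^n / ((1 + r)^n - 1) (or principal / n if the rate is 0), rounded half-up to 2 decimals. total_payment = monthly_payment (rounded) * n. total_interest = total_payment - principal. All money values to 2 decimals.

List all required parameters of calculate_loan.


Parameters of calculate_loan and their required/optional flag:
  principal: required
  annual_rate: required
  term_months: required
annual_rate, principal, term_months


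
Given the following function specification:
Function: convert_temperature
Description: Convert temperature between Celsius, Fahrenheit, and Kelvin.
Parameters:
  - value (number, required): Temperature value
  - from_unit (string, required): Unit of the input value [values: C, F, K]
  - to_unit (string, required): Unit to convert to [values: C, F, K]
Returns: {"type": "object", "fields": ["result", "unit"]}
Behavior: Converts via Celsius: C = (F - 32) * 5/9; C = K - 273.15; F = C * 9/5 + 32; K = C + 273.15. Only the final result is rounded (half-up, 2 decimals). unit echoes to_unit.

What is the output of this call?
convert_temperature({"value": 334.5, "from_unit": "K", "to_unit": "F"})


To C: 334.5 - 273.15 = 61.35
To F: 61.35 * 9/5 + 32 = 142.43
Round to 2 decimals: 142.43
Output:
{"result": 142.43, "unit": "F"}


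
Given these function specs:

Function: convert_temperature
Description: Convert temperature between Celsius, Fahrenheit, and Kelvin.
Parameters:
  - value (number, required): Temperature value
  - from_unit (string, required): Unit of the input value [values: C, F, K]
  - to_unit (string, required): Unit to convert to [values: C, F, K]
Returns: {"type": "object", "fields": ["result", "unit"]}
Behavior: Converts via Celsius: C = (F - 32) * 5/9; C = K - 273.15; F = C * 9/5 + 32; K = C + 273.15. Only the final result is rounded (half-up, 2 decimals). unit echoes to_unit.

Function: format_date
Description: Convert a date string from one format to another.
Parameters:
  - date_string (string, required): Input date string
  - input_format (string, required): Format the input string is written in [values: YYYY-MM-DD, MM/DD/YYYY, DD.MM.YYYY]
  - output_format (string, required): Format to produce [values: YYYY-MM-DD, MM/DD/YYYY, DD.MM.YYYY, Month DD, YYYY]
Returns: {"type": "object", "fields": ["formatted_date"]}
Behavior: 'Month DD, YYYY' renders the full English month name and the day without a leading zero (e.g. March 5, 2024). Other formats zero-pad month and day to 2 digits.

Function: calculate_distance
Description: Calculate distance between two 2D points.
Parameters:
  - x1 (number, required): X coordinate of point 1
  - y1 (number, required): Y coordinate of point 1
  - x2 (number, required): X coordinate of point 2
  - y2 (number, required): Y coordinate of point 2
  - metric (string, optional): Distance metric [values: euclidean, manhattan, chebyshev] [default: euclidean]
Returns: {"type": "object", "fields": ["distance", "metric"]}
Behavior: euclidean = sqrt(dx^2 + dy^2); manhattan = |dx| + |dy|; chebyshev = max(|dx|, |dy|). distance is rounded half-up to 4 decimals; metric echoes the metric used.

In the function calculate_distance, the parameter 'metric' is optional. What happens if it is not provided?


The calculate_distance spec declares:
  - metric (string, optional): Distance metric [values: euclidean, manhattan, chebyshev] [default: euclidean]
It defaults to euclidean


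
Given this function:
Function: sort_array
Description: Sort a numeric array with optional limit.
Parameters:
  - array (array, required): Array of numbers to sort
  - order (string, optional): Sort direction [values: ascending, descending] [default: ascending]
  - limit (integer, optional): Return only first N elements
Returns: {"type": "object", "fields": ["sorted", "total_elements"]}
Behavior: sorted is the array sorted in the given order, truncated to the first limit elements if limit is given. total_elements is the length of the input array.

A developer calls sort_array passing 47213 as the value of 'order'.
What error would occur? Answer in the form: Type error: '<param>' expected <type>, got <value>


Spec: 'order' is declared as string; 47213 is an integer.
Type error: 'order' expected string, got 47213


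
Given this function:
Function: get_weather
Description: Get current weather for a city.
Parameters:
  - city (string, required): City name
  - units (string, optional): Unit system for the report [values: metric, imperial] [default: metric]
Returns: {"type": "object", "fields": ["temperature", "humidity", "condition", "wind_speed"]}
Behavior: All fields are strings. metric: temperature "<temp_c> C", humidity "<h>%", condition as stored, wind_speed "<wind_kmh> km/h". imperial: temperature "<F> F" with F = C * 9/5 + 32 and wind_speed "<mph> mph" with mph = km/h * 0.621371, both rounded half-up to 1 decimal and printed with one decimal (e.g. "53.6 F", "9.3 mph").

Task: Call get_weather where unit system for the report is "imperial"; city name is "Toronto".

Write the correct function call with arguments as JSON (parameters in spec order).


Mapping each described value to its parameter name:
  'Unit system for the report' -> units = "imperial"
  'City name' -> city = "Toronto"
get_weather({"city": "Toronto", "units": "imperial"})


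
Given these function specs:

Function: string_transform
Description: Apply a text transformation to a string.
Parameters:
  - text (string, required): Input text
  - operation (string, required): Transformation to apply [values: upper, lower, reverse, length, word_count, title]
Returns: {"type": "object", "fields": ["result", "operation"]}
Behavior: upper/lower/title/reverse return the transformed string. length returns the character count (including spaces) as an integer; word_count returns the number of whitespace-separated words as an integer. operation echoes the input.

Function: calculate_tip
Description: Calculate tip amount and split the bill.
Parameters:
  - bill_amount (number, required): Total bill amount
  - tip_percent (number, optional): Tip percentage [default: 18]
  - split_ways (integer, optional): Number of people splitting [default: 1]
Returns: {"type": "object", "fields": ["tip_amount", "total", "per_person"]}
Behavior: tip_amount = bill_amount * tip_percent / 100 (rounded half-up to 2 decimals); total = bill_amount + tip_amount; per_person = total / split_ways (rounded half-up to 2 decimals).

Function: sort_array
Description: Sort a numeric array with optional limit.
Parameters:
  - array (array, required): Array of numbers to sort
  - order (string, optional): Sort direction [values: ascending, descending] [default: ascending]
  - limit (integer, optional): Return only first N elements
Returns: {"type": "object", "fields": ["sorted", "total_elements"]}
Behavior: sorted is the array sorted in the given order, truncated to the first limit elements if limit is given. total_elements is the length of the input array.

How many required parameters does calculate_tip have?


Parameters of calculate_tip: bill_amount (required), tip_percent (optional), split_ways (optional)
Required count:
1


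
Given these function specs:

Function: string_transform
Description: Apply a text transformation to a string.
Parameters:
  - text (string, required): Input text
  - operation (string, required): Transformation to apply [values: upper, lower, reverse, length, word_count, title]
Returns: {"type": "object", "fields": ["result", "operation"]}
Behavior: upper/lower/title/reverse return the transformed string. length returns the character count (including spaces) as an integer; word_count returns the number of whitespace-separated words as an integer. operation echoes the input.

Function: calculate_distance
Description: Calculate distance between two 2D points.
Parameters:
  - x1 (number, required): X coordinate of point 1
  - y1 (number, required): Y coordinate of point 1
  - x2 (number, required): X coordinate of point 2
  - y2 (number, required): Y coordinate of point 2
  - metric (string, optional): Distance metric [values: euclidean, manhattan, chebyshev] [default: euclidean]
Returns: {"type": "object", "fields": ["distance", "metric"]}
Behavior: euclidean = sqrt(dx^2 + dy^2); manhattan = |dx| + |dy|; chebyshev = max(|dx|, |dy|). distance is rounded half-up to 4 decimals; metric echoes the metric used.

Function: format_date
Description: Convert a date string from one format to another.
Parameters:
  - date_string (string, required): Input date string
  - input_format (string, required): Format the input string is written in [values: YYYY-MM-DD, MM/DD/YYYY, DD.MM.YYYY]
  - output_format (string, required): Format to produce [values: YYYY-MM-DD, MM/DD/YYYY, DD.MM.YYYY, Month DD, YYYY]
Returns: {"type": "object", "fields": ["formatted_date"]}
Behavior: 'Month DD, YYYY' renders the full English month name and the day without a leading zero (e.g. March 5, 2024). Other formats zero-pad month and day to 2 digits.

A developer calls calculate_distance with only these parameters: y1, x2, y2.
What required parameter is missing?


Required parameters: x1, y1, x2, y2
Provided: y1, x2, y2
Missing: x1
x1


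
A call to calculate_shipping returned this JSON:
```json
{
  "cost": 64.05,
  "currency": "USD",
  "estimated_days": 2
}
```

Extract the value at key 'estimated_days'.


2


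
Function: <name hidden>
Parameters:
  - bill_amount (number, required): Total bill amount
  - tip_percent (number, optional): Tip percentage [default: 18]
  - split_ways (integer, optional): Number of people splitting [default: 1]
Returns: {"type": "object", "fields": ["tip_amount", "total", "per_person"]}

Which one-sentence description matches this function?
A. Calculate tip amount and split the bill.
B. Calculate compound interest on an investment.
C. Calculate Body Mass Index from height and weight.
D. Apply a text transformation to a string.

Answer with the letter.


Parameters bill_amount, tip_percent, split_ways and return ["tip_amount", "total", "per_person"] fit: Calculate tip amount and split the bill.
A


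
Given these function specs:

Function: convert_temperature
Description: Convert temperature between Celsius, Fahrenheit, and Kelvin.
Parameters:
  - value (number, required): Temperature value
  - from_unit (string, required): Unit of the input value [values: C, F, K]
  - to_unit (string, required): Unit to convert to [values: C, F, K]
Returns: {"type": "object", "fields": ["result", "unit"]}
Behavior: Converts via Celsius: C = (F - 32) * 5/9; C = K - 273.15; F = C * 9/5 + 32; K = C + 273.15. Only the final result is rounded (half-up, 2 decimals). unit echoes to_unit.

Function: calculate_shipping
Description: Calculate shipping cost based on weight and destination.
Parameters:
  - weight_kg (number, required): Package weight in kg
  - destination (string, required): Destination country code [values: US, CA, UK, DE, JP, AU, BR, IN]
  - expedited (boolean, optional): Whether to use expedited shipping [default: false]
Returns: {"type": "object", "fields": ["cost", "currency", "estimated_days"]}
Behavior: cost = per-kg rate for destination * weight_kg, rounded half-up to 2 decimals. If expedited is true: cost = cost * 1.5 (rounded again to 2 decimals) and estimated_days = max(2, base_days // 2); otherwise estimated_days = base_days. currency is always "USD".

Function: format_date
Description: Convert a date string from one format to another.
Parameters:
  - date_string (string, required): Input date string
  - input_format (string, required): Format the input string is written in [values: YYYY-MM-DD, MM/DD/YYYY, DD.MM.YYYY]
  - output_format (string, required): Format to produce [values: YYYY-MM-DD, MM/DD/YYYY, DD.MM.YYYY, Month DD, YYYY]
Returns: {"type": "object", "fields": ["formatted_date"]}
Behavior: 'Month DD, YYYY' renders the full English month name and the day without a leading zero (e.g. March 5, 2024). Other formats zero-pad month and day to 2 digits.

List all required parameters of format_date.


Parameters of format_date and their required/optional flag:
  date_string: required
  input_format: required
  output_format: required
date_string, input_format, output_format


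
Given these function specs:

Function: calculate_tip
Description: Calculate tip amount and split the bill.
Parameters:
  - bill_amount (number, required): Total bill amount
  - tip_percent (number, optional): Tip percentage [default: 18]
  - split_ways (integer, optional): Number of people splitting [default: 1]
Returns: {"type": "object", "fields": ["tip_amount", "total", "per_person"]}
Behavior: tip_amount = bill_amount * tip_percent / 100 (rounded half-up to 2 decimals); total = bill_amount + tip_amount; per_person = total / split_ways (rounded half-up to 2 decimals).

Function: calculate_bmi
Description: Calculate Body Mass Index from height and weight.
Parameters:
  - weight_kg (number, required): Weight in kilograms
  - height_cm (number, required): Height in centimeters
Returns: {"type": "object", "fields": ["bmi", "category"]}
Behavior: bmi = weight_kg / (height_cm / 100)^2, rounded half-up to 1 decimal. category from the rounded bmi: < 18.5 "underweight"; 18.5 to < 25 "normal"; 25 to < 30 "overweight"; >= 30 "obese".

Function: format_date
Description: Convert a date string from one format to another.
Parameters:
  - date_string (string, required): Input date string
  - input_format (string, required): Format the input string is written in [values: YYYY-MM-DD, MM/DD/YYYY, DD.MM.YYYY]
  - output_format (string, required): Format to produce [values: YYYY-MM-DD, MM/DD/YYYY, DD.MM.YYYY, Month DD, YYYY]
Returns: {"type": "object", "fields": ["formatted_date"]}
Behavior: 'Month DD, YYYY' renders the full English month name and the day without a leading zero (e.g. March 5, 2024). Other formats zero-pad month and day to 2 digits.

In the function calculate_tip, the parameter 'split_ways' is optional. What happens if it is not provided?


The calculate_tip spec declares:
  - split_ways (integer, optional): Number of people splitting [default: 1]
It defaults to 1


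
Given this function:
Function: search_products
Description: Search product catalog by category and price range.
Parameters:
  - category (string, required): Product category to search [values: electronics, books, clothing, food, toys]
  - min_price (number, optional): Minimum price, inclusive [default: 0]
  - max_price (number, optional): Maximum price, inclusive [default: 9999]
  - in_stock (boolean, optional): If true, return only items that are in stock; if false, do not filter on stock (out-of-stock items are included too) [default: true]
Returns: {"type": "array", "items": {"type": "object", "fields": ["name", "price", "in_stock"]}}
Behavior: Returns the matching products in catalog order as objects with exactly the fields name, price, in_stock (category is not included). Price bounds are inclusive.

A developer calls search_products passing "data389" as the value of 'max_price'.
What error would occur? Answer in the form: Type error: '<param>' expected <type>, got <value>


Spec: 'max_price' is declared as number; "data389" is a string.
Type error: 'max_price' expected number, got "data389"


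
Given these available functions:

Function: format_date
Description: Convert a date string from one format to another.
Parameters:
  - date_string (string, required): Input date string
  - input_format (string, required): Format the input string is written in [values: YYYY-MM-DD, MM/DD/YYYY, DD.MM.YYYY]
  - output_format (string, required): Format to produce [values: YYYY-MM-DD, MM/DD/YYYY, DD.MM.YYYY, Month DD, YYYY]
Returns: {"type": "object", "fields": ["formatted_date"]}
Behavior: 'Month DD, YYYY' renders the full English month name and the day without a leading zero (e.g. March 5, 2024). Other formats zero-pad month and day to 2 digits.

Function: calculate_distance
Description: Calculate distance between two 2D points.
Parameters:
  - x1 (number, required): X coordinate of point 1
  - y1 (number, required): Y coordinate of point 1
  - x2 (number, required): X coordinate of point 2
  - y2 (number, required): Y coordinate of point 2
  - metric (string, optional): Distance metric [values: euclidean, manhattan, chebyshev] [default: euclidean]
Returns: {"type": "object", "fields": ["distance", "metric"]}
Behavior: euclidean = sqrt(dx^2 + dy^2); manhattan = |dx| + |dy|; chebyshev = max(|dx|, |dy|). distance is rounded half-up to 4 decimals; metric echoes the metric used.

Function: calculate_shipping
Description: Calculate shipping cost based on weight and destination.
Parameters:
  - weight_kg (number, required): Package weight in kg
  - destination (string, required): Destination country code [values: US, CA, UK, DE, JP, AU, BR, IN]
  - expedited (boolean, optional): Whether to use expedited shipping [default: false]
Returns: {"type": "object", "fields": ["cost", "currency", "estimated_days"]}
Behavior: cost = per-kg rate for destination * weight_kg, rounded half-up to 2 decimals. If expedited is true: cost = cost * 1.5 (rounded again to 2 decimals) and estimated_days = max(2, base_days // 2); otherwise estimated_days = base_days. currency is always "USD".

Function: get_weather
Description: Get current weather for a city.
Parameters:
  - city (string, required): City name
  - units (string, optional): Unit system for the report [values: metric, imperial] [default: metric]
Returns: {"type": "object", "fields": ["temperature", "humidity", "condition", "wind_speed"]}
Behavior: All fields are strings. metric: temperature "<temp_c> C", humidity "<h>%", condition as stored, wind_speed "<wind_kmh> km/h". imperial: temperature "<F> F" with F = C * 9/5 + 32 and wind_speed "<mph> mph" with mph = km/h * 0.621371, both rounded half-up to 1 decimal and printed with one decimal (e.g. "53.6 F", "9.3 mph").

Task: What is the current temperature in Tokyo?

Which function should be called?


The task needs a function whose description is: Get current weather for a city.
get_weather


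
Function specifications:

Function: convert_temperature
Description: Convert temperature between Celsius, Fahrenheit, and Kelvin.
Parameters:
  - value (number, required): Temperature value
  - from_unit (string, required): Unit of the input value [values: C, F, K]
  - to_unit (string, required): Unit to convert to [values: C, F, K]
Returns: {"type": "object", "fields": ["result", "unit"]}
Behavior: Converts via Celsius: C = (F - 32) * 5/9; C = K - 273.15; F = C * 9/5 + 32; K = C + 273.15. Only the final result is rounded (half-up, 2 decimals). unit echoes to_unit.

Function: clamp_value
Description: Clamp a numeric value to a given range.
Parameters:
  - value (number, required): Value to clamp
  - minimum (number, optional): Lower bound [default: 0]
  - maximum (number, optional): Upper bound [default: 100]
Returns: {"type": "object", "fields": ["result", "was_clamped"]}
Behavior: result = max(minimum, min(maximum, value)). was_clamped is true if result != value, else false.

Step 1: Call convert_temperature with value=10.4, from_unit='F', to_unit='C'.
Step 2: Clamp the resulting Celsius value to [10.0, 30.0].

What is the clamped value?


Step 1: convert_temperature(value=10.4, from_unit=F, to_unit=C)
  To C: (10.4 - 32) * 5/9 = -12
  Target is C: -12
  Round to 2 decimals: -12.0
  -> result = -12.0 C
Step 2: clamp_value(value=-12.0, minimum=10.0, maximum=30.0)
  result = max(10.0, min(30.0, -12.0)) = max(10.0, -12.0) = 10.0
  was_clamped = (10.0 != -12.0) = true
  -> result = 10.0
10.0


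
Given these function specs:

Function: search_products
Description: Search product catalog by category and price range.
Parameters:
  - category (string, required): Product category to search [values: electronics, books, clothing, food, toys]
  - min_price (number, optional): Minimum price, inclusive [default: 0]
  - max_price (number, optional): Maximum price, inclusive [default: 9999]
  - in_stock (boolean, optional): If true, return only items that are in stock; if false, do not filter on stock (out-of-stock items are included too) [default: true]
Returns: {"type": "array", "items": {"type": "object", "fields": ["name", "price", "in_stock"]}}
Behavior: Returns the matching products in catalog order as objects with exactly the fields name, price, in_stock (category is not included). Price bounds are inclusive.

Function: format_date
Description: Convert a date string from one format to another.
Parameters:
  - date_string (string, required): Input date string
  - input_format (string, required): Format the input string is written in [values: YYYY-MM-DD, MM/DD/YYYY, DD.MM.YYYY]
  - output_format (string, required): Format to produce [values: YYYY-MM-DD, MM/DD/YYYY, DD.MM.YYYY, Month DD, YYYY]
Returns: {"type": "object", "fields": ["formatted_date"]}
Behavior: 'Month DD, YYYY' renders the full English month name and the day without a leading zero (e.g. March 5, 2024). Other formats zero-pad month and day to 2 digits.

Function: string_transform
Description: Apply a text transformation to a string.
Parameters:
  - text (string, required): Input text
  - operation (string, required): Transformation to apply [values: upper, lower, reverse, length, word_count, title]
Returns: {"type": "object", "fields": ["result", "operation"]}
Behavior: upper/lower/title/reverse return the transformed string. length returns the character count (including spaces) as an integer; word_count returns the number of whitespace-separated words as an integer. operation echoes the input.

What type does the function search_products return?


The search_products spec declares Returns: {"type": "array", "items": {"type": "object", "fields": ["name", "price", "in_stock"]}}
Type:
array


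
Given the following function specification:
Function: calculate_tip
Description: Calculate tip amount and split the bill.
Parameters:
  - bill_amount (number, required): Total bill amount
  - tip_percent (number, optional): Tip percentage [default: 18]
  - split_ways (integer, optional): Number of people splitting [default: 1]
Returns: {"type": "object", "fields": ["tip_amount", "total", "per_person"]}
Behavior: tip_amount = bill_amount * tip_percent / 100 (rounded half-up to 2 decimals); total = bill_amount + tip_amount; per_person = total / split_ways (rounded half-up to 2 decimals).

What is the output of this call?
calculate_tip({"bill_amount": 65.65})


Defaults applied: tip_percent=18, split_ways=1
tip_amount = 65.65 * 18/100 = 11.817 -> 11.82
total = 65.65 + 11.82 = 77.47
per_person = 77.47 / 1 = 77.47 -> 77.47
Output:
{"tip_amount": 11.82, "total": 77.47, "per_person": 77.47}


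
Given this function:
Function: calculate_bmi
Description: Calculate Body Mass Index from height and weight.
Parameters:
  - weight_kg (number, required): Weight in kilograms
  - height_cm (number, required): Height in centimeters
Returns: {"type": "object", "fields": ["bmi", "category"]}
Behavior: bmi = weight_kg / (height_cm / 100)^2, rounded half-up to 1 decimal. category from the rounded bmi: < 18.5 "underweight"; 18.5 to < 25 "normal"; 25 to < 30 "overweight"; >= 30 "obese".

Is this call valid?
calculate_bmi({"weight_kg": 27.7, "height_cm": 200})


Checking all required parameters present and types match... All valid.
Valid


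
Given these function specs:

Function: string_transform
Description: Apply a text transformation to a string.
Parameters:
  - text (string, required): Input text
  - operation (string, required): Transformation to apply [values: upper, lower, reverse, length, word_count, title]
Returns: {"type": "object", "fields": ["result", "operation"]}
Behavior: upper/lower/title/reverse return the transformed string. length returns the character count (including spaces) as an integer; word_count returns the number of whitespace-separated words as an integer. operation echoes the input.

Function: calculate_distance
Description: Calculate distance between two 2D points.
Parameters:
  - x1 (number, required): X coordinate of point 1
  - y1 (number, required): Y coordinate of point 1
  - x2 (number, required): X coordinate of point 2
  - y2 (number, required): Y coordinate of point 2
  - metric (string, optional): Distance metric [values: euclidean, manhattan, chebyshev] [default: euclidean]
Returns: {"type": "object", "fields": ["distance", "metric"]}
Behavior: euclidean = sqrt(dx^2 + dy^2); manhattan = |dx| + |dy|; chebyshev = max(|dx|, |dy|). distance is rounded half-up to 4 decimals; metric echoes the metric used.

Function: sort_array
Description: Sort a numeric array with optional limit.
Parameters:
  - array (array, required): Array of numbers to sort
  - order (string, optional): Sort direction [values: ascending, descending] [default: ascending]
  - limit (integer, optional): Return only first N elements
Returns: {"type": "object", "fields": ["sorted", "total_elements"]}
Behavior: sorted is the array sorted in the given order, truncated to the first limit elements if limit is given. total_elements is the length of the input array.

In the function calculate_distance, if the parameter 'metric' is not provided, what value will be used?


The calculate_distance spec declares:
  - metric (string, optional): Distance metric [values: euclidean, manhattan, chebyshev] [default: euclidean]
Default:
euclidean


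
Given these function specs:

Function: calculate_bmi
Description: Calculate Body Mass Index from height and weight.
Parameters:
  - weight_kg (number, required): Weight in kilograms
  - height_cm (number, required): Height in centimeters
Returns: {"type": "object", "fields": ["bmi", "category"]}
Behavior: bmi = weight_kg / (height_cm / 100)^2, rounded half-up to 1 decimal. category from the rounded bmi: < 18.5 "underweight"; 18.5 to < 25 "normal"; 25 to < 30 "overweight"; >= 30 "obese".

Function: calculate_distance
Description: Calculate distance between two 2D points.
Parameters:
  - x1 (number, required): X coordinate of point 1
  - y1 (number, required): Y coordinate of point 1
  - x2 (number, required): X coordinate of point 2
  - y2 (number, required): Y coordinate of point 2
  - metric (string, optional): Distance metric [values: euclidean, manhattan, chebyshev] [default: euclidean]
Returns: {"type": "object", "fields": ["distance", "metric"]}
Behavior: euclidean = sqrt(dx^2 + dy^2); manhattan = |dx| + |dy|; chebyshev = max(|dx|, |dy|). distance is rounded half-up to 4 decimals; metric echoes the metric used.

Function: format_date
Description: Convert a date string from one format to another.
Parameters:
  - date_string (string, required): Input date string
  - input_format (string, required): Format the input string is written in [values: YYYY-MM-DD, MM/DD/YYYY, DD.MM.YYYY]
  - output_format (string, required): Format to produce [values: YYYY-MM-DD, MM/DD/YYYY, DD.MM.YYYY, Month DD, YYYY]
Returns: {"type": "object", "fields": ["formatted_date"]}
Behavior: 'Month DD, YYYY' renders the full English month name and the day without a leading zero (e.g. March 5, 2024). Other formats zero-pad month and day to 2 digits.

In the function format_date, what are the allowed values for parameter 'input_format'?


The format_date spec declares:
  - input_format (string, required): Format the input string is written in [values: YYYY-MM-DD, MM/DD/YYYY, DD.MM.YYYY]
Allowed values:
YYYY-MM-DD, MM/DD/YYYY, DD.MM.YYYY


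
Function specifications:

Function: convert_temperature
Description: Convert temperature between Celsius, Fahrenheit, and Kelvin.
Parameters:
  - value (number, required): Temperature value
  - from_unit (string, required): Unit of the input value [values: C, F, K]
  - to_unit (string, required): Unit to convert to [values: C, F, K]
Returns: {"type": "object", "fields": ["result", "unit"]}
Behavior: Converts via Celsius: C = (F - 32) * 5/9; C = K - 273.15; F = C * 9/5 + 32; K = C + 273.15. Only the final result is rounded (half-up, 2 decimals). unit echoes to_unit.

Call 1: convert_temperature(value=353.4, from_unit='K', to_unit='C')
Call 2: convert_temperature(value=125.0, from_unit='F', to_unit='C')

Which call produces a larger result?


Call 1:
  To C: 353.4 - 273.15 = 80.25
  Target is C: 80.25
  Round to 2 decimals: 80.25
  -> 80.25 C
Call 2:
  To C: (125 - 32) * 5/9 = 51.666667
  Target is C: 51.666667
  Round to 2 decimals: 51.67
  -> 51.67 C
Call 1 (80.25 C)


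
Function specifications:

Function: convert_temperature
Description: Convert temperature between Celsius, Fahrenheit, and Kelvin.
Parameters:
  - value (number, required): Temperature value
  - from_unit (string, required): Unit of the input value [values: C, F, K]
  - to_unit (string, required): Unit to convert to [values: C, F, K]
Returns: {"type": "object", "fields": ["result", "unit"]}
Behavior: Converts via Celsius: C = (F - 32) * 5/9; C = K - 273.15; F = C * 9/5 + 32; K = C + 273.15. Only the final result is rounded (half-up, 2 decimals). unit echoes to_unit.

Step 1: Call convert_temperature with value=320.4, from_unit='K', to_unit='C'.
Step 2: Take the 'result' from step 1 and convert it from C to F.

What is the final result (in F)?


Step 1: convert_temperature(value=320.4, from_unit=K, to_unit=C)
  To C: 320.4 - 273.15 = 47.25
  Target is C: 47.25
  Round to 2 decimals: 47.25
  -> result = 47.25 C
Step 2: convert_temperature(value=47.25, from_unit=C, to_unit=F)
  Input already in C: 47.25
  To F: 47.25 * 9/5 + 32 = 117.05
  Round to 2 decimals: 117.05
  -> result = 117.05 F
117.05 F


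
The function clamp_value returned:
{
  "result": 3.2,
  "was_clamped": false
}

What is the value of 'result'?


3.2


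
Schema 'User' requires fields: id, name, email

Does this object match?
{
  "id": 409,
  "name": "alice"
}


Checking required fields...
Missing: email
Invalid - missing required field 'email'


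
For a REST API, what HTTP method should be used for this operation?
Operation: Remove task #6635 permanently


GET = read, POST = create, PUT = update/replace, DELETE = remove
This operation is a removal.
DELETE


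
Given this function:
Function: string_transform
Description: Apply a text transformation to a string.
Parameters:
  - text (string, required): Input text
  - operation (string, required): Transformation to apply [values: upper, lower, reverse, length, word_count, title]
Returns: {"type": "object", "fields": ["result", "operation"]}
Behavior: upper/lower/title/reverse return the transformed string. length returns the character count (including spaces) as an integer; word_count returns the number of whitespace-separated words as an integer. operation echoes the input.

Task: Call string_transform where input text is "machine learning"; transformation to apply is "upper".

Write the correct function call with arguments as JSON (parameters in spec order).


Mapping each described value to its parameter name:
  'Input text' -> text = "machine learning"
  'Transformation to apply' -> operation = "upper"
string_transform({"text": "machine learning", "operation": "upper"})


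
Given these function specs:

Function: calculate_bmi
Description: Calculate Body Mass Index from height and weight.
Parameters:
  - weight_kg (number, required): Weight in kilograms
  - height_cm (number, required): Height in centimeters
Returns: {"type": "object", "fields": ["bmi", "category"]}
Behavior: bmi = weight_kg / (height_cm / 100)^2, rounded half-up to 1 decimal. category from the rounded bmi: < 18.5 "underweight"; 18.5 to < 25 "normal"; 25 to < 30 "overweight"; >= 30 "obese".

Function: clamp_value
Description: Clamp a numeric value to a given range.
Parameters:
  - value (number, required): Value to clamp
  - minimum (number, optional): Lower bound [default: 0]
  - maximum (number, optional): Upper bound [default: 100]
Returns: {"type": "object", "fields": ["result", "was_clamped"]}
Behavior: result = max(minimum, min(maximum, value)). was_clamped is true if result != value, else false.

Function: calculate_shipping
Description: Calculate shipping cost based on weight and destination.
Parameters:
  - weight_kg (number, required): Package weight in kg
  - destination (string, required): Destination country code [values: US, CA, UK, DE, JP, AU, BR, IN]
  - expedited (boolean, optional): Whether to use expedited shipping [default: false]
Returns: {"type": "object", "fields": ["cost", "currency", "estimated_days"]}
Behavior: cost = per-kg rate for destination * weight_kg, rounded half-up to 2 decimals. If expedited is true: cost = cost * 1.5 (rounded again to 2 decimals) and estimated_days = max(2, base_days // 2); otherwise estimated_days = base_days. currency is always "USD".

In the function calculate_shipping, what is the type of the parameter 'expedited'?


The calculate_shipping spec declares:
  - expedited (boolean, optional): Whether to use expedited shipping [default: false]
Type:
boolean


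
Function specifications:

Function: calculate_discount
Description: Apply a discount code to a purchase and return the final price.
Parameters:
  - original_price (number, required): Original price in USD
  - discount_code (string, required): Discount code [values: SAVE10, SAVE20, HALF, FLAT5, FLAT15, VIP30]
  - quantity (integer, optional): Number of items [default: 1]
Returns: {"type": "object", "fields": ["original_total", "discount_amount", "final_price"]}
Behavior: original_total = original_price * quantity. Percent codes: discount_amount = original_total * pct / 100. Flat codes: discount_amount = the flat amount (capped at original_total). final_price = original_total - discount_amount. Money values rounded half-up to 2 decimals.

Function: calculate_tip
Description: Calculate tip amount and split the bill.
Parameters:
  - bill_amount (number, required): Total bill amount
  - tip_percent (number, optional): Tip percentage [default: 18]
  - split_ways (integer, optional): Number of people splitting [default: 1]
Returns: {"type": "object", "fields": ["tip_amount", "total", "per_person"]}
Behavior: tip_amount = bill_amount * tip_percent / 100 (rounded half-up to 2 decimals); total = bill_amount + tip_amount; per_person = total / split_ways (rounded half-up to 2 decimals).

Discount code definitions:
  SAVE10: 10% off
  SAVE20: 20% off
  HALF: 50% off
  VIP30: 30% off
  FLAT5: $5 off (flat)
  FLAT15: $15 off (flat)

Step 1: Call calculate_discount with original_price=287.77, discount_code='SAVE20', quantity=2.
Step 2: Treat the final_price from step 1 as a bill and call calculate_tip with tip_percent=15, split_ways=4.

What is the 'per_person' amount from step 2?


Step 1: calculate_discount(original_price=287.77, discount_code=SAVE20, quantity=2)
  original_total = 287.77 * 2 = 575.54
  SAVE20 = 20% off: discount_amount = 575.54 * 20/100 = 115.108 -> 115.11
  final_price = 575.54 - 115.11 = 460.43
  -> final_price = 460.43
Step 2: calculate_tip(bill_amount=460.43, tip_percent=15, split_ways=4)
  tip_amount = 460.43 * 15/100 = 69.0645 -> 69.06
  total = 460.43 + 69.06 = 529.49
  per_person = 529.49 / 4 = 132.3725 -> 132.37
  -> per_person = 132.37
$132.37


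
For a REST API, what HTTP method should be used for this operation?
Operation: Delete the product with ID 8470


GET = read, POST = create, PUT = update/replace, DELETE = remove
This operation is a removal.
DELETE


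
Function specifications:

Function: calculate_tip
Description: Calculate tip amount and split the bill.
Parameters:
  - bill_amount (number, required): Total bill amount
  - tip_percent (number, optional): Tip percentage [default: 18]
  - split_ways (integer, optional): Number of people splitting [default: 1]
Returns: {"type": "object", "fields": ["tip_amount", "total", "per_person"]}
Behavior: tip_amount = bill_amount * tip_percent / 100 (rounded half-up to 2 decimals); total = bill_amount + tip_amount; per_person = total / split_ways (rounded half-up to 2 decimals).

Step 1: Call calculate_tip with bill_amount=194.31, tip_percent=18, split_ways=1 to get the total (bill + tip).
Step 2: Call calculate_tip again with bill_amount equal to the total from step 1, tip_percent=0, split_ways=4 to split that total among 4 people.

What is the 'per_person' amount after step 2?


Step 1: calculate_tip(bill_amount=194.31, tip_percent=18, split_ways=1)
  tip_amount = 194.31 * 18/100 = 34.9758 -> 34.98
  total = 194.31 + 34.98 = 229.29
  per_person = 229.29 / 1 = 229.29 -> 229.29
  -> total = 229.29
Step 2: calculate_tip(bill_amount=229.29, tip_percent=0, split_ways=4)
  tip_amount = 229.29 * 0/100 = 0 -> 0.00
  total = 229.29 + 0.00 = 229.29
  per_person = 229.29 / 4 = 57.3225 -> 57.32
  -> per_person = 57.32
$57.32


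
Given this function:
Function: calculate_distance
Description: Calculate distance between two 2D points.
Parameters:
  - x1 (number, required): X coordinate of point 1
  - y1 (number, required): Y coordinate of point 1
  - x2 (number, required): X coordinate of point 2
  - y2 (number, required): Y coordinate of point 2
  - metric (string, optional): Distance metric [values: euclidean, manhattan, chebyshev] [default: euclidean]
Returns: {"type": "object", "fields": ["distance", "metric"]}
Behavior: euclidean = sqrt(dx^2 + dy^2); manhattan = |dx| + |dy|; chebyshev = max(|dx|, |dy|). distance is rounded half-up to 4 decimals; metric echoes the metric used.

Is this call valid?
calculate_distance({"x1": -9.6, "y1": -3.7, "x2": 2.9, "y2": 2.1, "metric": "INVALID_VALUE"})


Checking parameter values...
Parameter 'metric' has value 'INVALID_VALUE' not in allowed: euclidean, manhattan, chebyshev
Invalid - 'metric' must be one of euclidean, manhattan, chebyshev


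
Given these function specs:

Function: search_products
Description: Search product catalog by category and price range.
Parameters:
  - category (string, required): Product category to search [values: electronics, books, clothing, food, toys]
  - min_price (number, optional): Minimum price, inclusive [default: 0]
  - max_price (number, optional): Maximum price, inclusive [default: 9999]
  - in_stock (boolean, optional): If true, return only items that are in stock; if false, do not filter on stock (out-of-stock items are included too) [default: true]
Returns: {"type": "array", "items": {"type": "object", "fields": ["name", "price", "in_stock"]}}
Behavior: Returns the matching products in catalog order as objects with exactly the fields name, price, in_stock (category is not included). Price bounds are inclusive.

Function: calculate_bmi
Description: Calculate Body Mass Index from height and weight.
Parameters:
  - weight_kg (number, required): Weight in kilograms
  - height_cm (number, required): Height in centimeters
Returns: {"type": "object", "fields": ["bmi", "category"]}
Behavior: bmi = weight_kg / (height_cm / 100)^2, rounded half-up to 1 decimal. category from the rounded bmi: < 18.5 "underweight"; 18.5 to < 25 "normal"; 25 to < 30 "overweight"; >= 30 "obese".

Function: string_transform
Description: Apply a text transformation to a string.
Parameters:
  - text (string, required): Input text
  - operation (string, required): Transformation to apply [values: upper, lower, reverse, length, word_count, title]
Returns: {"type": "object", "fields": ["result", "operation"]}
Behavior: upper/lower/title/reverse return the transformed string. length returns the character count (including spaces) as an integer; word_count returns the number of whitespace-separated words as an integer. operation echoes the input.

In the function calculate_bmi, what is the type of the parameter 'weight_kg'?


The calculate_bmi spec declares:
  - weight_kg (number, required): Weight in kilograms
Type:
number
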